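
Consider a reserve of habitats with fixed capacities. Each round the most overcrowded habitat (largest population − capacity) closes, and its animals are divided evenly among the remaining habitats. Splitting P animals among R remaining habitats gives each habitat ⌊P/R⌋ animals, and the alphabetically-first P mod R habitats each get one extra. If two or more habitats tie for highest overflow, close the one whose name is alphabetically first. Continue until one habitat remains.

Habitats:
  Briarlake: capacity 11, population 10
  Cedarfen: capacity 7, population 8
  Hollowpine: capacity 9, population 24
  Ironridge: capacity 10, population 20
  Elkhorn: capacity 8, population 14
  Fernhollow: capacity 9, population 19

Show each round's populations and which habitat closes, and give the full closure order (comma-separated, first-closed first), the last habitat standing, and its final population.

Round 1: Briarlake=10 Cedarfen=8 Elkhorn=14 Fernhollow=19 Hollowpine=24 Ironridge=20 → close Hollowpine (overflow 15)
  24÷5 = 4 each, +1 to first 4
Round 2: Briarlake=15 Cedarfen=13 Elkhorn=19 Fernhollow=24 Ironridge=24 → close Fernhollow (overflow 15)
  24÷4 = 6 each, +1 to first 0
Round 3: Briarlake=21 Cedarfen=19 Elkhorn=25 Ironridge=30 → close Ironridge (overflow 20)
  30÷3 = 10 each, +1 to first 0
Round 4: Briarlake=31 Cedarfen=29 Elkhorn=35 → close Elkhorn (overflow 27)
  35÷2 = 17 each, +1 to first 1
Round 5: Briarlake=49 Cedarfen=46 → close Cedarfen (overflow 39)
  46÷1 = 46 each, +1 to first 0

Closure order: Hollowpine, Fernhollow, Ironridge, Elkhorn, Cedarfen
Last habitat: Briarlake with 95 animals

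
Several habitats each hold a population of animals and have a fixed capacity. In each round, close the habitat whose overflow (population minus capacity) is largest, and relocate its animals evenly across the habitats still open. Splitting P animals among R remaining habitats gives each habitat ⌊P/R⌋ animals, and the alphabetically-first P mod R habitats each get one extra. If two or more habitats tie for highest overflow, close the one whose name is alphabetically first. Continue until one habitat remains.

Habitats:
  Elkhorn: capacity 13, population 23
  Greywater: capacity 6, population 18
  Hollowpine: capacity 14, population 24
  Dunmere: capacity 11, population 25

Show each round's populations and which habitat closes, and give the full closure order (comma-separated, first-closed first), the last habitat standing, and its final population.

Closure order: Dunmere, Greywater, Elkhorn
Last habitat: Hollowpine with 90 animals

Round 1: Dunmere=25 Elkhorn=23 Greywater=18 Hollowpine=24 → close Dunmere (overflow 14)
  25÷3 = 8 each, +1 to first 1
Round 2: Elkhorn=32 Greywater=26 Hollowpine=32 → close Greywater (overflow 20)
  26÷2 = 13 each, +1 to first 0
Round 3: Elkhorn=45 Hollowpine=45 → close Elkhorn (overflow 32)
  45÷1 = 45 each, +1 to first 0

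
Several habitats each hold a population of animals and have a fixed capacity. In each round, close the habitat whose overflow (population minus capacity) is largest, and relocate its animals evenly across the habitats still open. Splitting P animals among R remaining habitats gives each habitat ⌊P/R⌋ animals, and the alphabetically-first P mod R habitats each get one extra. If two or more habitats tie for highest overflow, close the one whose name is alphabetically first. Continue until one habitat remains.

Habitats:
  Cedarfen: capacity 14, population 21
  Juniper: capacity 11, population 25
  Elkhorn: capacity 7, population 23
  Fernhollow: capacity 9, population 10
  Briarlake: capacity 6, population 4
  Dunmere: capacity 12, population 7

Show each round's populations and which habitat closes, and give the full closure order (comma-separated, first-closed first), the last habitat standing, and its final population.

Round 1: Briarlake=4 Cedarfen=21 Dunmere=7 Elkhorn=23 Fernhollow=10 Juniper=25 → close Elkhorn (overflow 16)
  23÷5 = 4 each, +1 to first 3
Round 2: Briarlake=9 Cedarfen=26 Dunmere=12 Fernhollow=14 Juniper=29 → close Juniper (overflow 18)
  29÷4 = 7 each, +1 to first 1
Round 3: Briarlake=17 Cedarfen=33 Dunmere=19 Fernhollow=21 → close Cedarfen (overflow 19)
  33÷3 = 11 each, +1 to first 0
Round 4: Briarlake=28 Dunmere=30 Fernhollow=32 → close Fernhollow (overflow 23)
  32÷2 = 16 each, +1 to first 0
Round 5: Briarlake=44 Dunmere=46 → close Briarlake (overflow 38)
  44÷1 = 44 each, +1 to first 0

Closure order: Elkhorn, Juniper, Cedarfen, Fernhollow, Briarlake
Last habitat: Dunmere with 90 animals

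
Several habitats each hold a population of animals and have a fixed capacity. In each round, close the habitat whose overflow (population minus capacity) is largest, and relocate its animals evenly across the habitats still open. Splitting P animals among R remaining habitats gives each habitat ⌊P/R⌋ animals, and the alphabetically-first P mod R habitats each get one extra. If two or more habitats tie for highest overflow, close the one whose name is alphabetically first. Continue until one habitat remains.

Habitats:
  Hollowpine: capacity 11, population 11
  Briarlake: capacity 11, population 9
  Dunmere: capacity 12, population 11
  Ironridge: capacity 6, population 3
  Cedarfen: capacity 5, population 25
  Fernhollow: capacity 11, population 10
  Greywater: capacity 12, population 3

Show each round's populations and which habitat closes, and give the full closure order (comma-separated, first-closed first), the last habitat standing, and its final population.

Round 1: Briarlake=9 Cedarfen=25 Dunmere=11 Fernhollow=10 Greywater=3 Hollowpine=11 Ironridge=3 → close Cedarfen (overflow 20)
  25÷6 = 4 each, +1 to first 1
Round 2: Briarlake=14 Dunmere=15 Fernhollow=14 Greywater=7 Hollowpine=15 Ironridge=7 → close Hollowpine (overflow 4)
  15÷5 = 3 each, +1 to first 0
Round 3: Briarlake=17 Dunmere=18 Fernhollow=17 Greywater=10 Ironridge=10 → close Briarlake (overflow 6)
  17÷4 = 4 each, +1 to first 1
Round 4: Dunmere=23 Fernhollow=21 Greywater=14 Ironridge=14 → close Dunmere (overflow 11)
  23÷3 = 7 each, +1 to first 2
Round 5: Fernhollow=29 Greywater=22 Ironridge=21 → close Fernhollow (overflow 18)
  29÷2 = 14 each, +1 to first 1
Round 6: Greywater=37 Ironridge=35 → close Ironridge (overflow 29)
  35÷1 = 35 each, +1 to first 0

Closure order: Cedarfen, Hollowpine, Briarlake, Dunmere, Fernhollow, Ironridge
Last habitat: Greywater with 72 animals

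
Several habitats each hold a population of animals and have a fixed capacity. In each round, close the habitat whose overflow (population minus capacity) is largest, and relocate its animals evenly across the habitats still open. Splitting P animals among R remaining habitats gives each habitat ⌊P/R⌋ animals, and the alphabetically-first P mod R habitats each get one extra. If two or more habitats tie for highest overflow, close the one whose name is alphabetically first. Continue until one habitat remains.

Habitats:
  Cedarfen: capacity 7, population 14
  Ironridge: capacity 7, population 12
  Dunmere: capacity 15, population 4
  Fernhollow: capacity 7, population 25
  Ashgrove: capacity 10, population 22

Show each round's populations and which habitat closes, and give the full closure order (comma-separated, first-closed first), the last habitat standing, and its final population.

Closure order: Fernhollow, Ashgrove, Cedarfen, Ironridge
Last habitat: Dunmere with 77 animals

Round 1: Ashgrove=22 Cedarfen=14 Dunmere=4 Fernhollow=25 Ironridge=12 → close Fernhollow (overflow 18)
  25÷4 = 6 each, +1 to first 1
Round 2: Ashgrove=29 Cedarfen=20 Dunmere=10 Ironridge=18 → close Ashgrove (overflow 19)
  29÷3 = 9 each, +1 to first 2
Round 3: Cedarfen=30 Dunmere=20 Ironridge=27 → close Cedarfen (overflow 23)
  30÷2 = 15 each, +1 to first 0
Round 4: Dunmere=35 Ironridge=42 → close Ironridge (overflow 35)
  42÷1 = 42 each, +1 to first 0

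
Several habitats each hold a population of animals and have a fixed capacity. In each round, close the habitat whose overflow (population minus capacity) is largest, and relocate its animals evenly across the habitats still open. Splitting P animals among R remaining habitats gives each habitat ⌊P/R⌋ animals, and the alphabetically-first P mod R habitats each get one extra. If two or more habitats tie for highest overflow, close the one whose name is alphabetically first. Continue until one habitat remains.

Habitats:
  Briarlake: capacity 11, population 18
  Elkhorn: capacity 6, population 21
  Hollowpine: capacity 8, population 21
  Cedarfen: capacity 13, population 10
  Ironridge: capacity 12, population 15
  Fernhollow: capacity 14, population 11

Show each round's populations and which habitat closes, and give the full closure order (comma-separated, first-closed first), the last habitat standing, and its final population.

Closure order: Elkhorn, Hollowpine, Briarlake, Ironridge, Cedarfen
Last habitat: Fernhollow with 96 animals

Round 1: Briarlake=18 Cedarfen=10 Elkhorn=21 Fernhollow=11 Hollowpine=21 Ironridge=15 → close Elkhorn (overflow 15)
  21÷5 = 4 each, +1 to first 1
Round 2: Briarlake=23 Cedarfen=14 Fernhollow=15 Hollowpine=25 Ironridge=19 → close Hollowpine (overflow 17)
  25÷4 = 6 each, +1 to first 1
Round 3: Briarlake=30 Cedarfen=20 Fernhollow=21 Ironridge=25 → close Briarlake (overflow 19)
  30÷3 = 10 each, +1 to first 0
Round 4: Cedarfen=30 Fernhollow=31 Ironridge=35 → close Ironridge (overflow 23)
  35÷2 = 17 each, +1 to first 1
Round 5: Cedarfen=48 Fernhollow=48 → close Cedarfen (overflow 35)
  48÷1 = 48 each, +1 to first 0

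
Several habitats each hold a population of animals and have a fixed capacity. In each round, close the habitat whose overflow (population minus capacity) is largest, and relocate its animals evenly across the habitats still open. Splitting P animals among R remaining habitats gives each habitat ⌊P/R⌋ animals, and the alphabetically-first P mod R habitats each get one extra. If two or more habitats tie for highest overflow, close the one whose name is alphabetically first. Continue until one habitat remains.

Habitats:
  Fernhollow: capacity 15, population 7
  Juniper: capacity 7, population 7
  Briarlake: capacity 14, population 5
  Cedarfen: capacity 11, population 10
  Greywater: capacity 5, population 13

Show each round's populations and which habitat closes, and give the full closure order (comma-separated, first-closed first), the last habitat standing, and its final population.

Closure order: Greywater, Juniper, Cedarfen, Briarlake
Last habitat: Fernhollow with 42 animals

Round 1: Briarlake=5 Cedarfen=10 Fernhollow=7 Greywater=13 Juniper=7 → close Greywater (overflow 8)
  13÷4 = 3 each, +1 to first 1
Round 2: Briarlake=9 Cedarfen=13 Fernhollow=10 Juniper=10 → close Juniper (overflow 3)
  10÷3 = 3 each, +1 to first 1
Round 3: Briarlake=13 Cedarfen=16 Fernhollow=13 → close Cedarfen (overflow 5)
  16÷2 = 8 each, +1 to first 0
Round 4: Briarlake=21 Fernhollow=21 → close Briarlake (overflow 7)
  21÷1 = 21 each, +1 to first 0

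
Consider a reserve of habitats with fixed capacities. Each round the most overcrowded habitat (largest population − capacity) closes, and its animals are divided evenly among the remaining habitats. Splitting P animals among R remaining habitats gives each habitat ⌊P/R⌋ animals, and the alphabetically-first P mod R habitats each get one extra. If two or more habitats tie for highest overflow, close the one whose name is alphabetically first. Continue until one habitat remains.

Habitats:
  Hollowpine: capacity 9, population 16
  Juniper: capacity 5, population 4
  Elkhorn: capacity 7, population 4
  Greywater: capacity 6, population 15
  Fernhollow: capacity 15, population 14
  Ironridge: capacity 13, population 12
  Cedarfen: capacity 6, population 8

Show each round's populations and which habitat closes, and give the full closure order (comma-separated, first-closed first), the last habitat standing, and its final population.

Closure order: Greywater, Hollowpine, Cedarfen, Fernhollow, Elkhorn, Ironridge
Last habitat: Juniper with 73 animals

Round 1: Cedarfen=8 Elkhorn=4 Fernhollow=14 Greywater=15 Hollowpine=16 Ironridge=12 Juniper=4 → close Greywater (overflow 9)
  15÷6 = 2 each, +1 to first 3
Round 2: Cedarfen=11 Elkhorn=7 Fernhollow=17 Hollowpine=18 Ironridge=14 Juniper=6 → close Hollowpine (overflow 9)
  18÷5 = 3 each, +1 to first 3
Round 3: Cedarfen=15 Elkhorn=11 Fernhollow=21 Ironridge=17 Juniper=9 → close Cedarfen (overflow 9)
  15÷4 = 3 each, +1 to first 3
Round 4: Elkhorn=15 Fernhollow=25 Ironridge=21 Juniper=12 → close Fernhollow (overflow 10)
  25÷3 = 8 each, +1 to first 1
Round 5: Elkhorn=24 Ironridge=29 Juniper=20 → close Elkhorn (overflow 17)
  24÷2 = 12 each, +1 to first 0
Round 6: Ironridge=41 Juniper=32 → close Ironridge (overflow 28)
  41÷1 = 41 each, +1 to first 0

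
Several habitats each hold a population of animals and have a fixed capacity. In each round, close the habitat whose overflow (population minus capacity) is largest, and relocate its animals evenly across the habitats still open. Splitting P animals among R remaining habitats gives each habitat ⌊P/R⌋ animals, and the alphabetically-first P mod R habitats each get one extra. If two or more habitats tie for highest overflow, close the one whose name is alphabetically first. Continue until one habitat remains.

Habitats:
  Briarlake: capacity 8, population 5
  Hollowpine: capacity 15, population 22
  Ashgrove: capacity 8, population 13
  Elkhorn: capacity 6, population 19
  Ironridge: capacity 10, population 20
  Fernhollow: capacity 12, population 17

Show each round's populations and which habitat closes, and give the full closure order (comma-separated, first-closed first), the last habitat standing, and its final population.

Closure order: Elkhorn, Ironridge, Hollowpine, Ashgrove, Fernhollow
Last habitat: Briarlake with 96 animals

Round 1: Ashgrove=13 Briarlake=5 Elkhorn=19 Fernhollow=17 Hollowpine=22 Ironridge=20 → close Elkhorn (overflow 13)
  19÷5 = 3 each, +1 to first 4
Round 2: Ashgrove=17 Briarlake=9 Fernhollow=21 Hollowpine=26 Ironridge=23 → close Ironridge (overflow 13)
  23÷4 = 5 each, +1 to first 3
Round 3: Ashgrove=23 Briarlake=15 Fernhollow=27 Hollowpine=31 → close Hollowpine (overflow 16)
  31÷3 = 10 each, +1 to first 1
Round 4: Ashgrove=34 Briarlake=25 Fernhollow=37 → close Ashgrove (overflow 26)
  34÷2 = 17 each, +1 to first 0
Round 5: Briarlake=42 Fernhollow=54 → close Fernhollow (overflow 42)
  54÷1 = 54 each, +1 to first 0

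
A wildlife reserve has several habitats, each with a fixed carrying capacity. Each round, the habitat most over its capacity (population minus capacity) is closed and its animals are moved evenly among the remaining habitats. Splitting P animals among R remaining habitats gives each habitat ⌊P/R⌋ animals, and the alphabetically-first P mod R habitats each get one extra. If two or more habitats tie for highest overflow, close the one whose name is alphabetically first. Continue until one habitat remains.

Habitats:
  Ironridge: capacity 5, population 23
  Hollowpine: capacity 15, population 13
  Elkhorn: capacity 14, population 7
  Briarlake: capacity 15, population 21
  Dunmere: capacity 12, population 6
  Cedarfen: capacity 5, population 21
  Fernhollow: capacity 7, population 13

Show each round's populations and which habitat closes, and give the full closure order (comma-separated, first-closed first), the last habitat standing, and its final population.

Closure order: Ironridge, Cedarfen, Briarlake, Fernhollow, Hollowpine, Dunmere
Last habitat: Elkhorn with 104 animals

Round 1: Briarlake=21 Cedarfen=21 Dunmere=6 Elkhorn=7 Fernhollow=13 Hollowpine=13 Ironridge=23 → close Ironridge (overflow 18)
  23÷6 = 3 each, +1 to first 5
Round 2: Briarlake=25 Cedarfen=25 Dunmere=10 Elkhorn=11 Fernhollow=17 Hollowpine=16 → close Cedarfen (overflow 20)
  25÷5 = 5 each, +1 to first 0
Round 3: Briarlake=30 Dunmere=15 Elkhorn=16 Fernhollow=22 Hollowpine=21 → close Briarlake (overflow 15)
  30÷4 = 7 each, +1 to first 2
Round 4: Dunmere=23 Elkhorn=24 Fernhollow=29 Hollowpine=28 → close Fernhollow (overflow 22)
  29÷3 = 9 each, +1 to first 2
Round 5: Dunmere=33 Elkhorn=34 Hollowpine=37 → close Hollowpine (overflow 22)
  37÷2 = 18 each, +1 to first 1
Round 6: Dunmere=52 Elkhorn=52 → close Dunmere (overflow 40)
  52÷1 = 52 each, +1 to first 0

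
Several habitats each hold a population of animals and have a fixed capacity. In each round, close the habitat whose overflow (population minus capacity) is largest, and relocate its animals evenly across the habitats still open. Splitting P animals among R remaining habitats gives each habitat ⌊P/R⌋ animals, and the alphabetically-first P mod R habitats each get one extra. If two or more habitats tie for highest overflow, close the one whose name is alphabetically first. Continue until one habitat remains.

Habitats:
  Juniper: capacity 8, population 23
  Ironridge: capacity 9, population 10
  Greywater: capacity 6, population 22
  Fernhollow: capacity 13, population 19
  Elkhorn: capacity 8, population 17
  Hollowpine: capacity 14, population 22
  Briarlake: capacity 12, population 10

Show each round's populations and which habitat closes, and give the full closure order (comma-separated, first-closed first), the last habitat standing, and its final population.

Round 1: Briarlake=10 Elkhorn=17 Fernhollow=19 Greywater=22 Hollowpine=22 Ironridge=10 Juniper=23 → close Greywater (overflow 16)
  22÷6 = 3 each, +1 to first 4
Round 2: Briarlake=14 Elkhorn=21 Fernhollow=23 Hollowpine=26 Ironridge=13 Juniper=26 → close Juniper (overflow 18)
  26÷5 = 5 each, +1 to first 1
Round 3: Briarlake=20 Elkhorn=26 Fernhollow=28 Hollowpine=31 Ironridge=18 → close Elkhorn (overflow 18)
  26÷4 = 6 each, +1 to first 2
Round 4: Briarlake=27 Fernhollow=35 Hollowpine=37 Ironridge=24 → close Hollowpine (overflow 23)
  37÷3 = 12 each, +1 to first 1
Round 5: Briarlake=40 Fernhollow=47 Ironridge=36 → close Fernhollow (overflow 34)
  47÷2 = 23 each, +1 to first 1
Round 6: Briarlake=64 Ironridge=59 → close Briarlake (overflow 52)
  64÷1 = 64 each, +1 to first 0

Closure order: Greywater, Juniper, Elkhorn, Hollowpine, Fernhollow, Briarlake
Last habitat: Ironridge with 123 animals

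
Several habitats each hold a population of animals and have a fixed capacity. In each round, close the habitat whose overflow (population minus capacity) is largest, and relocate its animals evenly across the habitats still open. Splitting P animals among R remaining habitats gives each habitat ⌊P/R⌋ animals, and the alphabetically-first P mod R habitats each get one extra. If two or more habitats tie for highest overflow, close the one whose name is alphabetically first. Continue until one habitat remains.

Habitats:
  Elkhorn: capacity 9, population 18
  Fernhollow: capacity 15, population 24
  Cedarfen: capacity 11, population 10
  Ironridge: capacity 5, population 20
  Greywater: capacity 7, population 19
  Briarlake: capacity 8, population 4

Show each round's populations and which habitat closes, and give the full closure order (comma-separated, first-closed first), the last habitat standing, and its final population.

Round 1: Briarlake=4 Cedarfen=10 Elkhorn=18 Fernhollow=24 Greywater=19 Ironridge=20 → close Ironridge (overflow 15)
  20÷5 = 4 each, +1 to first 0
Round 2: Briarlake=8 Cedarfen=14 Elkhorn=22 Fernhollow=28 Greywater=23 → close Greywater (overflow 16)
  23÷4 = 5 each, +1 to first 3
Round 3: Briarlake=14 Cedarfen=20 Elkhorn=28 Fernhollow=33 → close Elkhorn (overflow 19)
  28÷3 = 9 each, +1 to first 1
Round 4: Briarlake=24 Cedarfen=29 Fernhollow=42 → close Fernhollow (overflow 27)
  42÷2 = 21 each, +1 to first 0
Round 5: Briarlake=45 Cedarfen=50 → close Cedarfen (overflow 39)
  50÷1 = 50 each, +1 to first 0

Closure order: Ironridge, Greywater, Elkhorn, Fernhollow, Cedarfen
Last habitat: Briarlake with 95 animals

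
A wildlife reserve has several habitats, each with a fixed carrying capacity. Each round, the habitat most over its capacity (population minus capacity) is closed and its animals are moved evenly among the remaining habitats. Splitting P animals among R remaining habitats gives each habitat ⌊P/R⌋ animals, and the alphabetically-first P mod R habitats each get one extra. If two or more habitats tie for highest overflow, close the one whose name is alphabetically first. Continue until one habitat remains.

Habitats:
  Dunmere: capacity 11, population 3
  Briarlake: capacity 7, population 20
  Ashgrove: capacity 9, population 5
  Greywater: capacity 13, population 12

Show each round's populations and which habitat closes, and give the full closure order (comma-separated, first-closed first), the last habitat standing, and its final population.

Round 1: Ashgrove=5 Briarlake=20 Dunmere=3 Greywater=12 → close Briarlake (overflow 13)
  20÷3 = 6 each, +1 to first 2
Round 2: Ashgrove=12 Dunmere=10 Greywater=18 → close Greywater (overflow 5)
  18÷2 = 9 each, +1 to first 0
Round 3: Ashgrove=21 Dunmere=19 → close Ashgrove (overflow 12)
  21÷1 = 21 each, +1 to first 0

Closure order: Briarlake, Greywater, Ashgrove
Last habitat: Dunmere with 40 animals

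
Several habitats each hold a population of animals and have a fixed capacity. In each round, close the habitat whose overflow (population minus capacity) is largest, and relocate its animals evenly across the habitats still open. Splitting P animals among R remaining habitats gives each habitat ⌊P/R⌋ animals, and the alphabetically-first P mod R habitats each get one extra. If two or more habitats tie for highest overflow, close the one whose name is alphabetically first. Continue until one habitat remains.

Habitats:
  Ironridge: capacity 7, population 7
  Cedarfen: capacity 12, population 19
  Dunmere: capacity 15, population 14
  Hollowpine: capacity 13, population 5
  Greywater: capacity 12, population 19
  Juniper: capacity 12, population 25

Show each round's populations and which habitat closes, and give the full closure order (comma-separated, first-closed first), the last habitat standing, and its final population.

Round 1: Cedarfen=19 Dunmere=14 Greywater=19 Hollowpine=5 Ironridge=7 Juniper=25 → close Juniper (overflow 13)
  25÷5 = 5 each, +1 to first 0
Round 2: Cedarfen=24 Dunmere=19 Greywater=24 Hollowpine=10 Ironridge=12 → close Cedarfen (overflow 12)
  24÷4 = 6 each, +1 to first 0
Round 3: Dunmere=25 Greywater=30 Hollowpine=16 Ironridge=18 → close Greywater (overflow 18)
  30÷3 = 10 each, +1 to first 0
Round 4: Dunmere=35 Hollowpine=26 Ironridge=28 → close Ironridge (overflow 21)
  28÷2 = 14 each, +1 to first 0
Round 5: Dunmere=49 Hollowpine=40 → close Dunmere (overflow 34)
  49÷1 = 49 each, +1 to first 0

Closure order: Juniper, Cedarfen, Greywater, Ironridge, Dunmere
Last habitat: Hollowpine with 89 animals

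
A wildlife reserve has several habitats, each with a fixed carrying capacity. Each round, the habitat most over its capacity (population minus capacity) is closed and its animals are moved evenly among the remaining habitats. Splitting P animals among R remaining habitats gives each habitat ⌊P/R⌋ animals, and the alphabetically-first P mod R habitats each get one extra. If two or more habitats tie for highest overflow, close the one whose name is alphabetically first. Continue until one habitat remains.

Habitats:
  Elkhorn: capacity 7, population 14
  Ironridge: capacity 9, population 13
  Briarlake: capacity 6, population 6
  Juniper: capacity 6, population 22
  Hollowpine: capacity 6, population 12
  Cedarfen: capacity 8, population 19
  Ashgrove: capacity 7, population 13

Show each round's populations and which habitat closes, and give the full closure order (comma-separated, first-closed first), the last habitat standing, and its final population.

Closure order: Juniper, Cedarfen, Elkhorn, Ashgrove, Hollowpine, Briarlake
Last habitat: Ironridge with 99 animals

Round 1: Ashgrove=13 Briarlake=6 Cedarfen=19 Elkhorn=14 Hollowpine=12 Ironridge=13 Juniper=22 → close Juniper (overflow 16)
  22÷6 = 3 each, +1 to first 4
Round 2: Ashgrove=17 Briarlake=10 Cedarfen=23 Elkhorn=18 Hollowpine=15 Ironridge=16 → close Cedarfen (overflow 15)
  23÷5 = 4 each, +1 to first 3
Round 3: Ashgrove=22 Briarlake=15 Elkhorn=23 Hollowpine=19 Ironridge=20 → close Elkhorn (overflow 16)
  23÷4 = 5 each, +1 to first 3
Round 4: Ashgrove=28 Briarlake=21 Hollowpine=25 Ironridge=25 → close Ashgrove (overflow 21)
  28÷3 = 9 each, +1 to first 1
Round 5: Briarlake=31 Hollowpine=34 Ironridge=34 → close Hollowpine (overflow 28)
  34÷2 = 17 each, +1 to first 0
Round 6: Briarlake=48 Ironridge=51 → close Briarlake (overflow 42)
  48÷1 = 48 each, +1 to first 0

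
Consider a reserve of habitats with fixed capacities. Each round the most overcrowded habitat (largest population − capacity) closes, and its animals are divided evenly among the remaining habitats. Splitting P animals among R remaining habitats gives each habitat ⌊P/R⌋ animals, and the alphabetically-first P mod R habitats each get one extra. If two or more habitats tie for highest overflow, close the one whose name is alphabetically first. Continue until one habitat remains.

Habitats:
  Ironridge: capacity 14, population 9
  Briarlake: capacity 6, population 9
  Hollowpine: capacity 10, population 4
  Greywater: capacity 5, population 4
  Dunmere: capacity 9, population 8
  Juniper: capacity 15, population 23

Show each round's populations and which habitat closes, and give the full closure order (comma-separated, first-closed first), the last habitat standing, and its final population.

Closure order: Juniper, Briarlake, Dunmere, Greywater, Hollowpine
Last habitat: Ironridge with 57 animals

Round 1: Briarlake=9 Dunmere=8 Greywater=4 Hollowpine=4 Ironridge=9 Juniper=23 → close Juniper (overflow 8)
  23÷5 = 4 each, +1 to first 3
Round 2: Briarlake=14 Dunmere=13 Greywater=9 Hollowpine=8 Ironridge=13 → close Briarlake (overflow 8)
  14÷4 = 3 each, +1 to first 2
Round 3: Dunmere=17 Greywater=13 Hollowpine=11 Ironridge=16 → close Dunmere (overflow 8)
  17÷3 = 5 each, +1 to first 2
Round 4: Greywater=19 Hollowpine=17 Ironridge=21 → close Greywater (overflow 14)
  19÷2 = 9 each, +1 to first 1
Round 5: Hollowpine=27 Ironridge=30 → close Hollowpine (overflow 17)
  27÷1 = 27 each, +1 to first 0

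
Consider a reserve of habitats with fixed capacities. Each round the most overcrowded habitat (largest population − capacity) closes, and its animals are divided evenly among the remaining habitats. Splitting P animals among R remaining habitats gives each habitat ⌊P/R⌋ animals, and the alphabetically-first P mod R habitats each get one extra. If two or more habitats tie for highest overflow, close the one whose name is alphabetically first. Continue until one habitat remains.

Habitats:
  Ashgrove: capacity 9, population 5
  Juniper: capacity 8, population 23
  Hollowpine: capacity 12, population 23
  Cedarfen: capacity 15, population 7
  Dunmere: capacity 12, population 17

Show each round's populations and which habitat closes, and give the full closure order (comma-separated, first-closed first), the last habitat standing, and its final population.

Round 1: Ashgrove=5 Cedarfen=7 Dunmere=17 Hollowpine=23 Juniper=23 → close Juniper (overflow 15)
  23÷4 = 5 each, +1 to first 3
Round 2: Ashgrove=11 Cedarfen=13 Dunmere=23 Hollowpine=28 → close Hollowpine (overflow 16)
  28÷3 = 9 each, +1 to first 1
Round 3: Ashgrove=21 Cedarfen=22 Dunmere=32 → close Dunmere (overflow 20)
  32÷2 = 16 each, +1 to first 0
Round 4: Ashgrove=37 Cedarfen=38 → close Ashgrove (overflow 28)
  37÷1 = 37 each, +1 to first 0

Closure order: Juniper, Hollowpine, Dunmere, Ashgrove
Last habitat: Cedarfen with 75 animals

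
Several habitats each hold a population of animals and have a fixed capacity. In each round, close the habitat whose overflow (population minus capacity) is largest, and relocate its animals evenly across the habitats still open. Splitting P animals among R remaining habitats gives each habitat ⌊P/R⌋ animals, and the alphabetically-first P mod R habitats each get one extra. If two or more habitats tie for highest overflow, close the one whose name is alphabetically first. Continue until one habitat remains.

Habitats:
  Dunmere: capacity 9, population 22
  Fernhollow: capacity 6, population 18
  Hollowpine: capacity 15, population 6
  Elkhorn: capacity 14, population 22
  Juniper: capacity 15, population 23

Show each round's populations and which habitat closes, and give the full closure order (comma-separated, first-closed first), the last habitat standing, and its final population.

Round 1: Dunmere=22 Elkhorn=22 Fernhollow=18 Hollowpine=6 Juniper=23 → close Dunmere (overflow 13)
  22÷4 = 5 each, +1 to first 2
Round 2: Elkhorn=28 Fernhollow=24 Hollowpine=11 Juniper=28 → close Fernhollow (overflow 18)
  24÷3 = 8 each, +1 to first 0
Round 3: Elkhorn=36 Hollowpine=19 Juniper=36 → close Elkhorn (overflow 22)
  36÷2 = 18 each, +1 to first 0
Round 4: Hollowpine=37 Juniper=54 → close Juniper (overflow 39)
  54÷1 = 54 each, +1 to first 0

Closure order: Dunmere, Fernhollow, Elkhorn, Juniper
Last habitat: Hollowpine with 91 animals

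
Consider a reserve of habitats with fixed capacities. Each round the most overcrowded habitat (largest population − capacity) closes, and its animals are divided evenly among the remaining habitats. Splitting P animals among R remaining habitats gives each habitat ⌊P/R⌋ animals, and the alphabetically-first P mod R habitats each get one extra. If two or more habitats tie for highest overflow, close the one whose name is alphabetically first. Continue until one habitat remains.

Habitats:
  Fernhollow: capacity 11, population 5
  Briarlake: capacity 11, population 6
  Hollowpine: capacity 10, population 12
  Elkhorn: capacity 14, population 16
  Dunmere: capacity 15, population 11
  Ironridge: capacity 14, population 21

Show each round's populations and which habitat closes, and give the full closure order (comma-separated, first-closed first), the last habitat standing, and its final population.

Closure order: Ironridge, Elkhorn, Hollowpine, Briarlake, Dunmere
Last habitat: Fernhollow with 71 animals

Round 1: Briarlake=6 Dunmere=11 Elkhorn=16 Fernhollow=5 Hollowpine=12 Ironridge=21 → close Ironridge (overflow 7)
  21÷5 = 4 each, +1 to first 1
Round 2: Briarlake=11 Dunmere=15 Elkhorn=20 Fernhollow=9 Hollowpine=16 → close Elkhorn (overflow 6)
  20÷4 = 5 each, +1 to first 0
Round 3: Briarlake=16 Dunmere=20 Fernhollow=14 Hollowpine=21 → close Hollowpine (overflow 11)
  21÷3 = 7 each, +1 to first 0
Round 4: Briarlake=23 Dunmere=27 Fernhollow=21 → close Briarlake (overflow 12)
  23÷2 = 11 each, +1 to first 1
Round 5: Dunmere=39 Fernhollow=32 → close Dunmere (overflow 24)
  39÷1 = 39 each, +1 to first 0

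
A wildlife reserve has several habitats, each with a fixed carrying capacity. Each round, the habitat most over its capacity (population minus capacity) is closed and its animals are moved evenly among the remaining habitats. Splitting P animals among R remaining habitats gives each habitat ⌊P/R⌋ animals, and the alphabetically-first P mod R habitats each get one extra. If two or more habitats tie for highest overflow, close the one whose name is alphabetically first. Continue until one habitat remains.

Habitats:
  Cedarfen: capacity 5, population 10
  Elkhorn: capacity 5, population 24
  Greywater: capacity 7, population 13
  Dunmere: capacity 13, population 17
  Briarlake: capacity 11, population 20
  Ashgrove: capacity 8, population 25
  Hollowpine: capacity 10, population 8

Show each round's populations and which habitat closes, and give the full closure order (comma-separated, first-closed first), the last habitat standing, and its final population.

Round 1: Ashgrove=25 Briarlake=20 Cedarfen=10 Dunmere=17 Elkhorn=24 Greywater=13 Hollowpine=8 → close Elkhorn (overflow 19)
  24÷6 = 4 each, +1 to first 0
Round 2: Ashgrove=29 Briarlake=24 Cedarfen=14 Dunmere=21 Greywater=17 Hollowpine=12 → close Ashgrove (overflow 21)
  29÷5 = 5 each, +1 to first 4
Round 3: Briarlake=30 Cedarfen=20 Dunmere=27 Greywater=23 Hollowpine=17 → close Briarlake (overflow 19)
  30÷4 = 7 each, +1 to first 2
Round 4: Cedarfen=28 Dunmere=35 Greywater=30 Hollowpine=24 → close Cedarfen (overflow 23)
  28÷3 = 9 each, +1 to first 1
Round 5: Dunmere=45 Greywater=39 Hollowpine=33 → close Dunmere (overflow 32)
  45÷2 = 22 each, +1 to first 1
Round 6: Greywater=62 Hollowpine=55 → close Greywater (overflow 55)
  62÷1 = 62 each, +1 to first 0

Closure order: Elkhorn, Ashgrove, Briarlake, Cedarfen, Dunmere, Greywater
Last habitat: Hollowpine with 117 animals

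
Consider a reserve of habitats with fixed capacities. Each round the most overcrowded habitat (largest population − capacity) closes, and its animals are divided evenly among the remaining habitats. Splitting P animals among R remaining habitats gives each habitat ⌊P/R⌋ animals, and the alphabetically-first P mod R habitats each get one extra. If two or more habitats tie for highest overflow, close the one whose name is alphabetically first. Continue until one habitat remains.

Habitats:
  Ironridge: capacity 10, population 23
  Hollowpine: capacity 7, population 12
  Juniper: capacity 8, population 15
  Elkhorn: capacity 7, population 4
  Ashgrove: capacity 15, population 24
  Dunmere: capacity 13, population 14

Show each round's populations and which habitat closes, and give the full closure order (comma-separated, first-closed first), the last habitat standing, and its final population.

Round 1: Ashgrove=24 Dunmere=14 Elkhorn=4 Hollowpine=12 Ironridge=23 Juniper=15 → close Ironridge (overflow 13)
  23÷5 = 4 each, +1 to first 3
Round 2: Ashgrove=29 Dunmere=19 Elkhorn=9 Hollowpine=16 Juniper=19 → close Ashgrove (overflow 14)
  29÷4 = 7 each, +1 to first 1
Round 3: Dunmere=27 Elkhorn=16 Hollowpine=23 Juniper=26 → close Juniper (overflow 18)
  26÷3 = 8 each, +1 to first 2
Round 4: Dunmere=36 Elkhorn=25 Hollowpine=31 → close Hollowpine (overflow 24)
  31÷2 = 15 each, +1 to first 1
Round 5: Dunmere=52 Elkhorn=40 → close Dunmere (overflow 39)
  52÷1 = 52 each, +1 to first 0

Closure order: Ironridge, Ashgrove, Juniper, Hollowpine, Dunmere
Last habitat: Elkhorn with 92 animals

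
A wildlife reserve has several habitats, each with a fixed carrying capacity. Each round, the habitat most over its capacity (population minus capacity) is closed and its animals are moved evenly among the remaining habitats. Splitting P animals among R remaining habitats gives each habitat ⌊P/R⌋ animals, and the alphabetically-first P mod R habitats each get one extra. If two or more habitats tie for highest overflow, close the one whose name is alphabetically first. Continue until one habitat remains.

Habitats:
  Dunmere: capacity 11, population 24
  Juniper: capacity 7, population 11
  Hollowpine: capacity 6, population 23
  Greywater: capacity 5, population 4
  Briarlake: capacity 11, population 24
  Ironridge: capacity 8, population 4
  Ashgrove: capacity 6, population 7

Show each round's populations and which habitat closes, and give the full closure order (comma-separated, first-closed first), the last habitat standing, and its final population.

Closure order: Hollowpine, Briarlake, Dunmere, Ashgrove, Juniper, Greywater
Last habitat: Ironridge with 97 animals

Round 1: Ashgrove=7 Briarlake=24 Dunmere=24 Greywater=4 Hollowpine=23 Ironridge=4 Juniper=11 → close Hollowpine (overflow 17)
  23÷6 = 3 each, +1 to first 5
Round 2: Ashgrove=11 Briarlake=28 Dunmere=28 Greywater=8 Ironridge=8 Juniper=14 → close Briarlake (overflow 17)
  28÷5 = 5 each, +1 to first 3
Round 3: Ashgrove=17 Dunmere=34 Greywater=14 Ironridge=13 Juniper=19 → close Dunmere (overflow 23)
  34÷4 = 8 each, +1 to first 2
Round 4: Ashgrove=26 Greywater=23 Ironridge=21 Juniper=27 → close Ashgrove (overflow 20)
  26÷3 = 8 each, +1 to first 2
Round 5: Greywater=32 Ironridge=30 Juniper=35 → close Juniper (overflow 28)
  35÷2 = 17 each, +1 to first 1
Round 6: Greywater=50 Ironridge=47 → close Greywater (overflow 45)
  50÷1 = 50 each, +1 to first 0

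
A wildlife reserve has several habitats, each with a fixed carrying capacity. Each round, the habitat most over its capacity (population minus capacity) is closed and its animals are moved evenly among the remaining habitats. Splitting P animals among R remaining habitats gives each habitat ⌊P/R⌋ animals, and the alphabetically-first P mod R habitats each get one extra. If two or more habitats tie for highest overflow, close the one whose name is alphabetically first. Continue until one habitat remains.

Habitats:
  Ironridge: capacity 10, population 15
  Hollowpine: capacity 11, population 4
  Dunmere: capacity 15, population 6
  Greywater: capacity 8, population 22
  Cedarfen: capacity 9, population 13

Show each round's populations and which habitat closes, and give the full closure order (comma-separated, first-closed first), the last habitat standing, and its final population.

Closure order: Greywater, Cedarfen, Ironridge, Dunmere
Last habitat: Hollowpine with 60 animals

Round 1: Cedarfen=13 Dunmere=6 Greywater=22 Hollowpine=4 Ironridge=15 → close Greywater (overflow 14)
  22÷4 = 5 each, +1 to first 2
Round 2: Cedarfen=19 Dunmere=12 Hollowpine=9 Ironridge=20 → close Cedarfen (overflow 10)
  19÷3 = 6 each, +1 to first 1
Round 3: Dunmere=19 Hollowpine=15 Ironridge=26 → close Ironridge (overflow 16)
  26÷2 = 13 each, +1 to first 0
Round 4: Dunmere=32 Hollowpine=28 → close Dunmere (overflow 17)
  32÷1 = 32 each, +1 to first 0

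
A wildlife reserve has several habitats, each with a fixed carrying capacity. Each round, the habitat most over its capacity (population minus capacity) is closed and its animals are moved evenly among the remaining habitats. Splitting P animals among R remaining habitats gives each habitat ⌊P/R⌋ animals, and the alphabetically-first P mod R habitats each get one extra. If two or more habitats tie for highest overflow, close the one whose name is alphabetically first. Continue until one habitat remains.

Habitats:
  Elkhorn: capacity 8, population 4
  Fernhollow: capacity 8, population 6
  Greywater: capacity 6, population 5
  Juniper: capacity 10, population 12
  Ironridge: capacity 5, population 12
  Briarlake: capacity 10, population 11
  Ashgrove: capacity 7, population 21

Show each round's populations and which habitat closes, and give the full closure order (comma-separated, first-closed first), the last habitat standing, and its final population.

Round 1: Ashgrove=21 Briarlake=11 Elkhorn=4 Fernhollow=6 Greywater=5 Ironridge=12 Juniper=12 → close Ashgrove (overflow 14)
  21÷6 = 3 each, +1 to first 3
Round 2: Briarlake=15 Elkhorn=8 Fernhollow=10 Greywater=8 Ironridge=15 Juniper=15 → close Ironridge (overflow 10)
  15÷5 = 3 each, +1 to first 0
Round 3: Briarlake=18 Elkhorn=11 Fernhollow=13 Greywater=11 Juniper=18 → close Briarlake (overflow 8)
  18÷4 = 4 each, +1 to first 2
Round 4: Elkhorn=16 Fernhollow=18 Greywater=15 Juniper=22 → close Juniper (overflow 12)
  22÷3 = 7 each, +1 to first 1
Round 5: Elkhorn=24 Fernhollow=25 Greywater=22 → close Fernhollow (overflow 17)
  25÷2 = 12 each, +1 to first 1
Round 6: Elkhorn=37 Greywater=34 → close Elkhorn (overflow 29)
  37÷1 = 37 each, +1 to first 0

Closure order: Ashgrove, Ironridge, Briarlake, Juniper, Fernhollow, Elkhorn
Last habitat: Greywater with 71 animals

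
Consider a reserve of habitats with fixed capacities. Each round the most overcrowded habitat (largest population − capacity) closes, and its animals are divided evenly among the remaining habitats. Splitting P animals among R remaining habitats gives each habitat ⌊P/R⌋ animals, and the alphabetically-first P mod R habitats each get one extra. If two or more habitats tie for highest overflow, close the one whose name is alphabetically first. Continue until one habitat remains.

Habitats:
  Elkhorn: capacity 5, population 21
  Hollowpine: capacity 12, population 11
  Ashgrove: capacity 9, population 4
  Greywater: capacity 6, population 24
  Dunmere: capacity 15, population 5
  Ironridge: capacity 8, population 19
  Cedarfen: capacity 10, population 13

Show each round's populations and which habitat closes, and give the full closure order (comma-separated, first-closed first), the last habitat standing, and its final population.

Round 1: Ashgrove=4 Cedarfen=13 Dunmere=5 Elkhorn=21 Greywater=24 Hollowpine=11 Ironridge=19 → close Greywater (overflow 18)
  24÷6 = 4 each, +1 to first 0
Round 2: Ashgrove=8 Cedarfen=17 Dunmere=9 Elkhorn=25 Hollowpine=15 Ironridge=23 → close Elkhorn (overflow 20)
  25÷5 = 5 each, +1 to first 0
Round 3: Ashgrove=13 Cedarfen=22 Dunmere=14 Hollowpine=20 Ironridge=28 → close Ironridge (overflow 20)
  28÷4 = 7 each, +1 to first 0
Round 4: Ashgrove=20 Cedarfen=29 Dunmere=21 Hollowpine=27 → close Cedarfen (overflow 19)
  29÷3 = 9 each, +1 to first 2
Round 5: Ashgrove=30 Dunmere=31 Hollowpine=36 → close Hollowpine (overflow 24)
  36÷2 = 18 each, +1 to first 0
Round 6: Ashgrove=48 Dunmere=49 → close Ashgrove (overflow 39)
  48÷1 = 48 each, +1 to first 0

Closure order: Greywater, Elkhorn, Ironridge, Cedarfen, Hollowpine, Ashgrove
Last habitat: Dunmere with 97 animals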